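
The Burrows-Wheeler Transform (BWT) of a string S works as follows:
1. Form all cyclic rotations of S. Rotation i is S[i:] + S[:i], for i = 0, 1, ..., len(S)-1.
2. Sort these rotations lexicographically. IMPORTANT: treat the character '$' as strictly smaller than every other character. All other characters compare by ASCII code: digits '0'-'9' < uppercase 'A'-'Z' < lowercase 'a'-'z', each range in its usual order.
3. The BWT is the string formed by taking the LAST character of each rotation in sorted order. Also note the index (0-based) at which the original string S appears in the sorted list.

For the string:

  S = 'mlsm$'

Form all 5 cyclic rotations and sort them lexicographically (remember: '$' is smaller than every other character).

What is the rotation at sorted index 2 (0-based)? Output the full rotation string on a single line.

All 5 rotations (rotation i = S[i:]+S[:i]):
  rot[0] = mlsm$
  rot[1] = lsm$m
  rot[2] = sm$ml
  rot[3] = m$mls
  rot[4] = $mlsm
Sorted (with $ < everything):
  sorted[0] = $mlsm
  sorted[1] = lsm$m
  sorted[2] = m$mls
  sorted[3] = mlsm$
  sorted[4] = sm$ml
sorted[2] = m$mls

Answer: m$mls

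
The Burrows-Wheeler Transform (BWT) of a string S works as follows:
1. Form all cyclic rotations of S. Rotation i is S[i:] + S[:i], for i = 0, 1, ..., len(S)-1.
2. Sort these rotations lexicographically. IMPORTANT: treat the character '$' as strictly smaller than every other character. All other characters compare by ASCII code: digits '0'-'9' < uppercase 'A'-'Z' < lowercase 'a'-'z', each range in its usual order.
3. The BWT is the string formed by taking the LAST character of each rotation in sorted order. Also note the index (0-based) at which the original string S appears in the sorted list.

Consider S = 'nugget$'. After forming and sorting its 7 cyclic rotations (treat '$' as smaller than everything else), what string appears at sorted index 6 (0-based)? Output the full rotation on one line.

Answer: ugget$n

Derivation:
All 7 rotations (rotation i = S[i:]+S[:i]):
  rot[0] = nugget$
  rot[1] = ugget$n
  rot[2] = gget$nu
  rot[3] = get$nug
  rot[4] = et$nugg
  rot[5] = t$nugge
  rot[6] = $nugget
Sorted (with $ < everything):
  sorted[0] = $nugget
  sorted[1] = et$nugg
  sorted[2] = get$nug
  sorted[3] = gget$nu
  sorted[4] = nugget$
  sorted[5] = t$nugge
  sorted[6] = ugget$n
sorted[6] = ugget$n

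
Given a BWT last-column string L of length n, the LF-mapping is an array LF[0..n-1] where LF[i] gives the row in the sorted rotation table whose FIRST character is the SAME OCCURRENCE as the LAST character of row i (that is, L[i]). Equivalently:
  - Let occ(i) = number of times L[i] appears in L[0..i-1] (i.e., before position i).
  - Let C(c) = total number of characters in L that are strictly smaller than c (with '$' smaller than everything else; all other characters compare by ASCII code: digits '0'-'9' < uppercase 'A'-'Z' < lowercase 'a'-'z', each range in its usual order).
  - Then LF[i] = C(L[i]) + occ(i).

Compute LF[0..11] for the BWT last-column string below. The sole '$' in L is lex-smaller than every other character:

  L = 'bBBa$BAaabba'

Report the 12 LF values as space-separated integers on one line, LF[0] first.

Char counts: '$':1, 'A':1, 'B':3, 'a':4, 'b':3
C (first-col start): C('$')=0, C('A')=1, C('B')=2, C('a')=5, C('b')=9
L[0]='b': occ=0, LF[0]=C('b')+0=9+0=9
L[1]='B': occ=0, LF[1]=C('B')+0=2+0=2
L[2]='B': occ=1, LF[2]=C('B')+1=2+1=3
L[3]='a': occ=0, LF[3]=C('a')+0=5+0=5
L[4]='$': occ=0, LF[4]=C('$')+0=0+0=0
L[5]='B': occ=2, LF[5]=C('B')+2=2+2=4
L[6]='A': occ=0, LF[6]=C('A')+0=1+0=1
L[7]='a': occ=1, LF[7]=C('a')+1=5+1=6
L[8]='a': occ=2, LF[8]=C('a')+2=5+2=7
L[9]='b': occ=1, LF[9]=C('b')+1=9+1=10
L[10]='b': occ=2, LF[10]=C('b')+2=9+2=11
L[11]='a': occ=3, LF[11]=C('a')+3=5+3=8

Answer: 9 2 3 5 0 4 1 6 7 10 11 8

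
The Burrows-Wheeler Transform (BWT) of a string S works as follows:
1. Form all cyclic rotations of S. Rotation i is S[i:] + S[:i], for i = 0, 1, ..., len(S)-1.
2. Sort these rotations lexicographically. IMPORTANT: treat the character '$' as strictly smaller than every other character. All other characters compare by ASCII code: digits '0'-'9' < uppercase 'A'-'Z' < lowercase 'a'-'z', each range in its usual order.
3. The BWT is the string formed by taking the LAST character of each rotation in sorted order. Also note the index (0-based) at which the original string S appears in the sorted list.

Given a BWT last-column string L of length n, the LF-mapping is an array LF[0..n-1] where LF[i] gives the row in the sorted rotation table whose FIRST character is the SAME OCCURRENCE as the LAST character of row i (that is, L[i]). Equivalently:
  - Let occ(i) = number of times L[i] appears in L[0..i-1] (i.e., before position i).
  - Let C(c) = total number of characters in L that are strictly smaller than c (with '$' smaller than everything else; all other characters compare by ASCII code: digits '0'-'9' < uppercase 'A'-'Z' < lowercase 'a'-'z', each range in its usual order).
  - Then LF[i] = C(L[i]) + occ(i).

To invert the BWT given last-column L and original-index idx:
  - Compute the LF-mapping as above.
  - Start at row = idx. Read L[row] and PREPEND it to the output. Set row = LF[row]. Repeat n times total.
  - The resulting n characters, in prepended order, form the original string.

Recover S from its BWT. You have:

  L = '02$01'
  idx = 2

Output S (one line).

LF mapping: 1 4 0 2 3
Walk LF starting at row 2, prepending L[row]:
  step 1: row=2, L[2]='$', prepend. Next row=LF[2]=0
  step 2: row=0, L[0]='0', prepend. Next row=LF[0]=1
  step 3: row=1, L[1]='2', prepend. Next row=LF[1]=4
  step 4: row=4, L[4]='1', prepend. Next row=LF[4]=3
  step 5: row=3, L[3]='0', prepend. Next row=LF[3]=2
Reversed output: 0120$

Answer: 0120$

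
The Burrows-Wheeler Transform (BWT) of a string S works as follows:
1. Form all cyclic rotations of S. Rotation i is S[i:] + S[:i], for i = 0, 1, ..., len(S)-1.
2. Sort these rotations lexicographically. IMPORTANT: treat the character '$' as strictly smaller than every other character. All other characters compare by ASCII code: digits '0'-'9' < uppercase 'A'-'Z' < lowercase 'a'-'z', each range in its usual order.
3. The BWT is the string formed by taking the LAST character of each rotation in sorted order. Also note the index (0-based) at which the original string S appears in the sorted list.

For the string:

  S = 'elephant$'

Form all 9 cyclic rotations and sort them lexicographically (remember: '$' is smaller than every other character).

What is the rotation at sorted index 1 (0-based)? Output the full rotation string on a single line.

All 9 rotations (rotation i = S[i:]+S[:i]):
  rot[0] = elephant$
  rot[1] = lephant$e
  rot[2] = ephant$el
  rot[3] = phant$ele
  rot[4] = hant$elep
  rot[5] = ant$eleph
  rot[6] = nt$elepha
  rot[7] = t$elephan
  rot[8] = $elephant
Sorted (with $ < everything):
  sorted[0] = $elephant
  sorted[1] = ant$eleph
  sorted[2] = elephant$
  sorted[3] = ephant$el
  sorted[4] = hant$elep
  sorted[5] = lephant$e
  sorted[6] = nt$elepha
  sorted[7] = phant$ele
  sorted[8] = t$elephan
sorted[1] = ant$eleph

Answer: ant$eleph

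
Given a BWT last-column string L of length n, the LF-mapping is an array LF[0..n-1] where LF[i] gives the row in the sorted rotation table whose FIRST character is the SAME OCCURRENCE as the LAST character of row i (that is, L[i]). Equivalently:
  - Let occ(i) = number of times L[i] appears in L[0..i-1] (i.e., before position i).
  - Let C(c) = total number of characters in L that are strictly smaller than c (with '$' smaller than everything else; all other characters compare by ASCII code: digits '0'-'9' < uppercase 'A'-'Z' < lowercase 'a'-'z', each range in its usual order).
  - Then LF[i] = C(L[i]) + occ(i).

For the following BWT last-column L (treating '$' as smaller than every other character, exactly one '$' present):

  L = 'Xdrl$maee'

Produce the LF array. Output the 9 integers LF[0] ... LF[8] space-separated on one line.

Answer: 1 3 8 6 0 7 2 4 5

Derivation:
Char counts: '$':1, 'X':1, 'a':1, 'd':1, 'e':2, 'l':1, 'm':1, 'r':1
C (first-col start): C('$')=0, C('X')=1, C('a')=2, C('d')=3, C('e')=4, C('l')=6, C('m')=7, C('r')=8
L[0]='X': occ=0, LF[0]=C('X')+0=1+0=1
L[1]='d': occ=0, LF[1]=C('d')+0=3+0=3
L[2]='r': occ=0, LF[2]=C('r')+0=8+0=8
L[3]='l': occ=0, LF[3]=C('l')+0=6+0=6
L[4]='$': occ=0, LF[4]=C('$')+0=0+0=0
L[5]='m': occ=0, LF[5]=C('m')+0=7+0=7
L[6]='a': occ=0, LF[6]=C('a')+0=2+0=2
L[7]='e': occ=0, LF[7]=C('e')+0=4+0=4
L[8]='e': occ=1, LF[8]=C('e')+1=4+1=5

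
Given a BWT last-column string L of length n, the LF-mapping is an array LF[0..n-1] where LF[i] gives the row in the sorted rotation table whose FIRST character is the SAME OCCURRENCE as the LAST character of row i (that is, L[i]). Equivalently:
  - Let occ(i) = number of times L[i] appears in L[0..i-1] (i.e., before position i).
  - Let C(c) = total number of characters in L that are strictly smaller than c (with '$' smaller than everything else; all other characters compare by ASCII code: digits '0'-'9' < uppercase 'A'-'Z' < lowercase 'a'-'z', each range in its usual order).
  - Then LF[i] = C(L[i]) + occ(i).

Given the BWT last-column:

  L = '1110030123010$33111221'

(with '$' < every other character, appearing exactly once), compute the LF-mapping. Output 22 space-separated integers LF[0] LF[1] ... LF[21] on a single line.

Answer: 6 7 8 1 2 18 3 9 15 19 4 10 5 0 20 21 11 12 13 16 17 14

Derivation:
Char counts: '$':1, '0':5, '1':9, '2':3, '3':4
C (first-col start): C('$')=0, C('0')=1, C('1')=6, C('2')=15, C('3')=18
L[0]='1': occ=0, LF[0]=C('1')+0=6+0=6
L[1]='1': occ=1, LF[1]=C('1')+1=6+1=7
L[2]='1': occ=2, LF[2]=C('1')+2=6+2=8
L[3]='0': occ=0, LF[3]=C('0')+0=1+0=1
L[4]='0': occ=1, LF[4]=C('0')+1=1+1=2
L[5]='3': occ=0, LF[5]=C('3')+0=18+0=18
L[6]='0': occ=2, LF[6]=C('0')+2=1+2=3
L[7]='1': occ=3, LF[7]=C('1')+3=6+3=9
L[8]='2': occ=0, LF[8]=C('2')+0=15+0=15
L[9]='3': occ=1, LF[9]=C('3')+1=18+1=19
L[10]='0': occ=3, LF[10]=C('0')+3=1+3=4
L[11]='1': occ=4, LF[11]=C('1')+4=6+4=10
L[12]='0': occ=4, LF[12]=C('0')+4=1+4=5
L[13]='$': occ=0, LF[13]=C('$')+0=0+0=0
L[14]='3': occ=2, LF[14]=C('3')+2=18+2=20
L[15]='3': occ=3, LF[15]=C('3')+3=18+3=21
L[16]='1': occ=5, LF[16]=C('1')+5=6+5=11
L[17]='1': occ=6, LF[17]=C('1')+6=6+6=12
L[18]='1': occ=7, LF[18]=C('1')+7=6+7=13
L[19]='2': occ=1, LF[19]=C('2')+1=15+1=16
L[20]='2': occ=2, LF[20]=C('2')+2=15+2=17
L[21]='1': occ=8, LF[21]=C('1')+8=6+8=14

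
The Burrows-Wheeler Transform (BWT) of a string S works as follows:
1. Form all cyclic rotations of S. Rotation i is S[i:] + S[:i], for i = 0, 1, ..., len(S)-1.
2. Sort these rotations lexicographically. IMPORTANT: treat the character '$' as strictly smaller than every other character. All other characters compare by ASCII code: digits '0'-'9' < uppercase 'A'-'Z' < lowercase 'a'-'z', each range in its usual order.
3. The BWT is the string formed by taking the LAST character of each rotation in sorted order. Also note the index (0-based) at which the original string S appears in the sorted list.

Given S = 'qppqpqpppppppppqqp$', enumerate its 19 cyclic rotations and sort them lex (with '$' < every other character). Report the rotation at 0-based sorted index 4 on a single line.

All 19 rotations (rotation i = S[i:]+S[:i]):
  rot[0] = qppqpqpppppppppqqp$
  rot[1] = ppqpqpppppppppqqp$q
  rot[2] = pqpqpppppppppqqp$qp
  rot[3] = qpqpppppppppqqp$qpp
  rot[4] = pqpppppppppqqp$qppq
  rot[5] = qpppppppppqqp$qppqp
  rot[6] = pppppppppqqp$qppqpq
  rot[7] = ppppppppqqp$qppqpqp
  rot[8] = pppppppqqp$qppqpqpp
  rot[9] = ppppppqqp$qppqpqppp
  rot[10] = pppppqqp$qppqpqpppp
  rot[11] = ppppqqp$qppqpqppppp
  rot[12] = pppqqp$qppqpqpppppp
  rot[13] = ppqqp$qppqpqppppppp
  rot[14] = pqqp$qppqpqpppppppp
  rot[15] = qqp$qppqpqppppppppp
  rot[16] = qp$qppqpqpppppppppq
  rot[17] = p$qppqpqpppppppppqq
  rot[18] = $qppqpqpppppppppqqp
Sorted (with $ < everything):
  sorted[0] = $qppqpqpppppppppqqp
  sorted[1] = p$qppqpqpppppppppqq
  sorted[2] = pppppppppqqp$qppqpq
  sorted[3] = ppppppppqqp$qppqpqp
  sorted[4] = pppppppqqp$qppqpqpp
  sorted[5] = ppppppqqp$qppqpqppp
  sorted[6] = pppppqqp$qppqpqpppp
  sorted[7] = ppppqqp$qppqpqppppp
  sorted[8] = pppqqp$qppqpqpppppp
  sorted[9] = ppqpqpppppppppqqp$q
  sorted[10] = ppqqp$qppqpqppppppp
  sorted[11] = pqpppppppppqqp$qppq
  sorted[12] = pqpqpppppppppqqp$qp
  sorted[13] = pqqp$qppqpqpppppppp
  sorted[14] = qp$qppqpqpppppppppq
  sorted[15] = qpppppppppqqp$qppqp
  sorted[16] = qppqpqpppppppppqqp$
  sorted[17] = qpqpppppppppqqp$qpp
  sorted[18] = qqp$qppqpqppppppppp
sorted[4] = pppppppqqp$qppqpqpp

Answer: pppppppqqp$qppqpqpp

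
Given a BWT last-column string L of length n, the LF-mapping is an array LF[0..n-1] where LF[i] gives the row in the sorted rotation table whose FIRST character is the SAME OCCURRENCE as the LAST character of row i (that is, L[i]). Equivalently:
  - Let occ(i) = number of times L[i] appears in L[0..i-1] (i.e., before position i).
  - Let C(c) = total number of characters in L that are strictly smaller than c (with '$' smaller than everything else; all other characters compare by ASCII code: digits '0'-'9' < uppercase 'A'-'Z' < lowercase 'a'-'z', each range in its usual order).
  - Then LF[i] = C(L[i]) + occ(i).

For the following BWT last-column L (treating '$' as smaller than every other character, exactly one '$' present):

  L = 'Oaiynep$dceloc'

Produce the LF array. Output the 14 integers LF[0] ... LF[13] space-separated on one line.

Char counts: '$':1, 'O':1, 'a':1, 'c':2, 'd':1, 'e':2, 'i':1, 'l':1, 'n':1, 'o':1, 'p':1, 'y':1
C (first-col start): C('$')=0, C('O')=1, C('a')=2, C('c')=3, C('d')=5, C('e')=6, C('i')=8, C('l')=9, C('n')=10, C('o')=11, C('p')=12, C('y')=13
L[0]='O': occ=0, LF[0]=C('O')+0=1+0=1
L[1]='a': occ=0, LF[1]=C('a')+0=2+0=2
L[2]='i': occ=0, LF[2]=C('i')+0=8+0=8
L[3]='y': occ=0, LF[3]=C('y')+0=13+0=13
L[4]='n': occ=0, LF[4]=C('n')+0=10+0=10
L[5]='e': occ=0, LF[5]=C('e')+0=6+0=6
L[6]='p': occ=0, LF[6]=C('p')+0=12+0=12
L[7]='$': occ=0, LF[7]=C('$')+0=0+0=0
L[8]='d': occ=0, LF[8]=C('d')+0=5+0=5
L[9]='c': occ=0, LF[9]=C('c')+0=3+0=3
L[10]='e': occ=1, LF[10]=C('e')+1=6+1=7
L[11]='l': occ=0, LF[11]=C('l')+0=9+0=9
L[12]='o': occ=0, LF[12]=C('o')+0=11+0=11
L[13]='c': occ=1, LF[13]=C('c')+1=3+1=4

Answer: 1 2 8 13 10 6 12 0 5 3 7 9 11 4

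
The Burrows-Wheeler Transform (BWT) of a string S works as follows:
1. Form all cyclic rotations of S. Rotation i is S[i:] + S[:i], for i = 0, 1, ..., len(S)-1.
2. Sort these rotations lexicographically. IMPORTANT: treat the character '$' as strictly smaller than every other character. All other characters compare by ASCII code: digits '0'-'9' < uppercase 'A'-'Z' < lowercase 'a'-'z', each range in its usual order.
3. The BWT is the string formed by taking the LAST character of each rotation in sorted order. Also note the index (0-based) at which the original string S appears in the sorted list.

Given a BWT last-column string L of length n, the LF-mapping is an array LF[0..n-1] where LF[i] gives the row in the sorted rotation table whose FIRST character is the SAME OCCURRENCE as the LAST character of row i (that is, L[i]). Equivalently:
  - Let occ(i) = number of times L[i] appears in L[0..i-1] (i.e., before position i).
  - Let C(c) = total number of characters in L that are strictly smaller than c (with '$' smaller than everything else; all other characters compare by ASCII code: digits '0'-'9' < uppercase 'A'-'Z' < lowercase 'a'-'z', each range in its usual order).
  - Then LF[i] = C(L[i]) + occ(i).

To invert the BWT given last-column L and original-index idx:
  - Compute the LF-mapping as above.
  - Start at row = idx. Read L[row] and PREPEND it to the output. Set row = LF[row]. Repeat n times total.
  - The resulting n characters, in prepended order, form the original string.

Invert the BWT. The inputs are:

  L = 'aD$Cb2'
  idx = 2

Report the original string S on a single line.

Answer: CD2ba$

Derivation:
LF mapping: 4 3 0 2 5 1
Walk LF starting at row 2, prepending L[row]:
  step 1: row=2, L[2]='$', prepend. Next row=LF[2]=0
  step 2: row=0, L[0]='a', prepend. Next row=LF[0]=4
  step 3: row=4, L[4]='b', prepend. Next row=LF[4]=5
  step 4: row=5, L[5]='2', prepend. Next row=LF[5]=1
  step 5: row=1, L[1]='D', prepend. Next row=LF[1]=3
  step 6: row=3, L[3]='C', prepend. Next row=LF[3]=2
Reversed output: CD2ba$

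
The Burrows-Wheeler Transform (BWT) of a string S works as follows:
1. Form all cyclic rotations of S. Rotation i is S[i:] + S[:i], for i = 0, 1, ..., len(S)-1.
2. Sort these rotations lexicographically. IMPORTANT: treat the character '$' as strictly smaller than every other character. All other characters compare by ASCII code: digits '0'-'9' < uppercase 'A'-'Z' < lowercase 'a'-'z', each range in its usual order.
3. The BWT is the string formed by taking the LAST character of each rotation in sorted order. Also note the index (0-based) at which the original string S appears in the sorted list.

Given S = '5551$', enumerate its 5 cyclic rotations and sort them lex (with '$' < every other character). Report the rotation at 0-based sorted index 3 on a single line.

All 5 rotations (rotation i = S[i:]+S[:i]):
  rot[0] = 5551$
  rot[1] = 551$5
  rot[2] = 51$55
  rot[3] = 1$555
  rot[4] = $5551
Sorted (with $ < everything):
  sorted[0] = $5551
  sorted[1] = 1$555
  sorted[2] = 51$55
  sorted[3] = 551$5
  sorted[4] = 5551$
sorted[3] = 551$5

Answer: 551$5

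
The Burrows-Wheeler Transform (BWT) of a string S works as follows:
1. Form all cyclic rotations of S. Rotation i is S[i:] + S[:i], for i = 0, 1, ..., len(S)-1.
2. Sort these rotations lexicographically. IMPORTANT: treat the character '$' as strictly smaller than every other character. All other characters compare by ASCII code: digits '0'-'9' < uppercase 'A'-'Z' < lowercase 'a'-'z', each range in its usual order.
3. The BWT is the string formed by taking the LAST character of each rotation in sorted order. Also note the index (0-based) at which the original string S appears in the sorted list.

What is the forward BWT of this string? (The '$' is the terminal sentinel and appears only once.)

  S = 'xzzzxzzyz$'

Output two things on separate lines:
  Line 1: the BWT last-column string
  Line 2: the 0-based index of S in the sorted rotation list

All 10 rotations (rotation i = S[i:]+S[:i]):
  rot[0] = xzzzxzzyz$
  rot[1] = zzzxzzyz$x
  rot[2] = zzxzzyz$xz
  rot[3] = zxzzyz$xzz
  rot[4] = xzzyz$xzzz
  rot[5] = zzyz$xzzzx
  rot[6] = zyz$xzzzxz
  rot[7] = yz$xzzzxzz
  rot[8] = z$xzzzxzzy
  rot[9] = $xzzzxzzyz
Sorted (with $ < everything):
  sorted[0] = $xzzzxzzyz  (last char: 'z')
  sorted[1] = xzzyz$xzzz  (last char: 'z')
  sorted[2] = xzzzxzzyz$  (last char: '$')
  sorted[3] = yz$xzzzxzz  (last char: 'z')
  sorted[4] = z$xzzzxzzy  (last char: 'y')
  sorted[5] = zxzzyz$xzz  (last char: 'z')
  sorted[6] = zyz$xzzzxz  (last char: 'z')
  sorted[7] = zzxzzyz$xz  (last char: 'z')
  sorted[8] = zzyz$xzzzx  (last char: 'x')
  sorted[9] = zzzxzzyz$x  (last char: 'x')
Last column: zz$zyzzzxx
Original string S is at sorted index 2

Answer: zz$zyzzzxx
2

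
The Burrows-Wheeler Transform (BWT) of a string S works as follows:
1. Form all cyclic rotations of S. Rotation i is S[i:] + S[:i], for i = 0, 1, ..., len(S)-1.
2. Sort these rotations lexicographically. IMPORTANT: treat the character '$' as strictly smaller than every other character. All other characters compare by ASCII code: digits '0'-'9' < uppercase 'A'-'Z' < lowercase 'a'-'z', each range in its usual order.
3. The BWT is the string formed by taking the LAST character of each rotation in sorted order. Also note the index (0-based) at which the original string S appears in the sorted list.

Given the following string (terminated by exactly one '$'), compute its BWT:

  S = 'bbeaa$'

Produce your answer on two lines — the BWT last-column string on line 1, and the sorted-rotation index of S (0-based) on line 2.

Answer: aae$bb
3

Derivation:
All 6 rotations (rotation i = S[i:]+S[:i]):
  rot[0] = bbeaa$
  rot[1] = beaa$b
  rot[2] = eaa$bb
  rot[3] = aa$bbe
  rot[4] = a$bbea
  rot[5] = $bbeaa
Sorted (with $ < everything):
  sorted[0] = $bbeaa  (last char: 'a')
  sorted[1] = a$bbea  (last char: 'a')
  sorted[2] = aa$bbe  (last char: 'e')
  sorted[3] = bbeaa$  (last char: '$')
  sorted[4] = beaa$b  (last char: 'b')
  sorted[5] = eaa$bb  (last char: 'b')
Last column: aae$bb
Original string S is at sorted index 3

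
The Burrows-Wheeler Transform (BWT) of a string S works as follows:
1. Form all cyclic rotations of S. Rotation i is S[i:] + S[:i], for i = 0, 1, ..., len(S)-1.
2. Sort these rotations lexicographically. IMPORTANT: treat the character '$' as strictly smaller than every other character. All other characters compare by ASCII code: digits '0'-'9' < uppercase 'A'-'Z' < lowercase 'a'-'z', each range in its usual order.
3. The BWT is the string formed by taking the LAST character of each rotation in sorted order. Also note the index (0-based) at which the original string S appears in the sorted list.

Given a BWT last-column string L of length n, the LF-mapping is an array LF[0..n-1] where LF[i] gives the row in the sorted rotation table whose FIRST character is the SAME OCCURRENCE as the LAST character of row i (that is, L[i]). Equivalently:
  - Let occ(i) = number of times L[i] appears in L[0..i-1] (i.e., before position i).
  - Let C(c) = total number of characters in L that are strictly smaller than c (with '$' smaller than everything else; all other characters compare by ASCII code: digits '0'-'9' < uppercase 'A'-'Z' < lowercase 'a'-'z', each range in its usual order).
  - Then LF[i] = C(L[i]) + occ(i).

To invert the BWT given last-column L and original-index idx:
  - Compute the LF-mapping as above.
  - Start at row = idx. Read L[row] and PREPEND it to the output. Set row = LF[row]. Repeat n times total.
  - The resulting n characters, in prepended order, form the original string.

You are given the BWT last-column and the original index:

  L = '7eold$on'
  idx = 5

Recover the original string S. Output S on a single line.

Answer: noodle7$

Derivation:
LF mapping: 1 3 6 4 2 0 7 5
Walk LF starting at row 5, prepending L[row]:
  step 1: row=5, L[5]='$', prepend. Next row=LF[5]=0
  step 2: row=0, L[0]='7', prepend. Next row=LF[0]=1
  step 3: row=1, L[1]='e', prepend. Next row=LF[1]=3
  step 4: row=3, L[3]='l', prepend. Next row=LF[3]=4
  step 5: row=4, L[4]='d', prepend. Next row=LF[4]=2
  step 6: row=2, L[2]='o', prepend. Next row=LF[2]=6
  step 7: row=6, L[6]='o', prepend. Next row=LF[6]=7
  step 8: row=7, L[7]='n', prepend. Next row=LF[7]=5
Reversed output: noodle7$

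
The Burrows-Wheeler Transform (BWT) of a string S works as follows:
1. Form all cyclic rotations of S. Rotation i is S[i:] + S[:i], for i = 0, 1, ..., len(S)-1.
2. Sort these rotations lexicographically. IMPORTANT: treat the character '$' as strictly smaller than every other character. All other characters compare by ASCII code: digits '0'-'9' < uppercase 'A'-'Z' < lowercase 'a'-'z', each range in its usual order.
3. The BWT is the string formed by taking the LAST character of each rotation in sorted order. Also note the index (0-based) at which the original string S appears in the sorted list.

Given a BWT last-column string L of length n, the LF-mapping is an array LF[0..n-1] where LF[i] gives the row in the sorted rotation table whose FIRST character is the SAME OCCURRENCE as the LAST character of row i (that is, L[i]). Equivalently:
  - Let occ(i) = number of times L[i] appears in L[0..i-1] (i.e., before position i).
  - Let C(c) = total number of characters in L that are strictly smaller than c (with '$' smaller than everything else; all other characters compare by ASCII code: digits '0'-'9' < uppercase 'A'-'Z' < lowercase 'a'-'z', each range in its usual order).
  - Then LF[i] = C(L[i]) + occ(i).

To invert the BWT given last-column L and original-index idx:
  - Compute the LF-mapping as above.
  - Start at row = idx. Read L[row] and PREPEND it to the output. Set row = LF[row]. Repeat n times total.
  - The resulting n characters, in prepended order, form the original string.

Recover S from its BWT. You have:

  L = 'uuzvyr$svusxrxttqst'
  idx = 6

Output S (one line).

LF mapping: 10 11 18 13 17 2 0 4 14 12 5 15 3 16 7 8 1 6 9
Walk LF starting at row 6, prepending L[row]:
  step 1: row=6, L[6]='$', prepend. Next row=LF[6]=0
  step 2: row=0, L[0]='u', prepend. Next row=LF[0]=10
  step 3: row=10, L[10]='s', prepend. Next row=LF[10]=5
  step 4: row=5, L[5]='r', prepend. Next row=LF[5]=2
  step 5: row=2, L[2]='z', prepend. Next row=LF[2]=18
  step 6: row=18, L[18]='t', prepend. Next row=LF[18]=9
  step 7: row=9, L[9]='u', prepend. Next row=LF[9]=12
  step 8: row=12, L[12]='r', prepend. Next row=LF[12]=3
  step 9: row=3, L[3]='v', prepend. Next row=LF[3]=13
  step 10: row=13, L[13]='x', prepend. Next row=LF[13]=16
  step 11: row=16, L[16]='q', prepend. Next row=LF[16]=1
  step 12: row=1, L[1]='u', prepend. Next row=LF[1]=11
  step 13: row=11, L[11]='x', prepend. Next row=LF[11]=15
  step 14: row=15, L[15]='t', prepend. Next row=LF[15]=8
  step 15: row=8, L[8]='v', prepend. Next row=LF[8]=14
  step 16: row=14, L[14]='t', prepend. Next row=LF[14]=7
  step 17: row=7, L[7]='s', prepend. Next row=LF[7]=4
  step 18: row=4, L[4]='y', prepend. Next row=LF[4]=17
  step 19: row=17, L[17]='s', prepend. Next row=LF[17]=6
Reversed output: systvtxuqxvrutzrsu$

Answer: systvtxuqxvrutzrsu$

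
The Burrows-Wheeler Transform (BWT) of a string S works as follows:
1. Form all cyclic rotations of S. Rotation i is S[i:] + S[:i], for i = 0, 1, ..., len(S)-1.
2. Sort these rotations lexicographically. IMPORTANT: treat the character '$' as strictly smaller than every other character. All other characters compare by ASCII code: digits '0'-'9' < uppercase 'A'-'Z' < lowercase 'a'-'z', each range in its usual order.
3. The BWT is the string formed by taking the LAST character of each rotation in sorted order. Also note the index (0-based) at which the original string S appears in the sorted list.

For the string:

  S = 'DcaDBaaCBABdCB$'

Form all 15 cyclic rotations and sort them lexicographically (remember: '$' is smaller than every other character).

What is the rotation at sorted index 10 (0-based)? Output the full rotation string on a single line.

Answer: aCBABdCB$DcaDBa

Derivation:
All 15 rotations (rotation i = S[i:]+S[:i]):
  rot[0] = DcaDBaaCBABdCB$
  rot[1] = caDBaaCBABdCB$D
  rot[2] = aDBaaCBABdCB$Dc
  rot[3] = DBaaCBABdCB$Dca
  rot[4] = BaaCBABdCB$DcaD
  rot[5] = aaCBABdCB$DcaDB
  rot[6] = aCBABdCB$DcaDBa
  rot[7] = CBABdCB$DcaDBaa
  rot[8] = BABdCB$DcaDBaaC
  rot[9] = ABdCB$DcaDBaaCB
  rot[10] = BdCB$DcaDBaaCBA
  rot[11] = dCB$DcaDBaaCBAB
  rot[12] = CB$DcaDBaaCBABd
  rot[13] = B$DcaDBaaCBABdC
  rot[14] = $DcaDBaaCBABdCB
Sorted (with $ < everything):
  sorted[0] = $DcaDBaaCBABdCB
  sorted[1] = ABdCB$DcaDBaaCB
  sorted[2] = B$DcaDBaaCBABdC
  sorted[3] = BABdCB$DcaDBaaC
  sorted[4] = BaaCBABdCB$DcaD
  sorted[5] = BdCB$DcaDBaaCBA
  sorted[6] = CB$DcaDBaaCBABd
  sorted[7] = CBABdCB$DcaDBaa
  sorted[8] = DBaaCBABdCB$Dca
  sorted[9] = DcaDBaaCBABdCB$
  sorted[10] = aCBABdCB$DcaDBa
  sorted[11] = aDBaaCBABdCB$Dc
  sorted[12] = aaCBABdCB$DcaDB
  sorted[13] = caDBaaCBABdCB$D
  sorted[14] = dCB$DcaDBaaCBAB
sorted[10] = aCBABdCB$DcaDBa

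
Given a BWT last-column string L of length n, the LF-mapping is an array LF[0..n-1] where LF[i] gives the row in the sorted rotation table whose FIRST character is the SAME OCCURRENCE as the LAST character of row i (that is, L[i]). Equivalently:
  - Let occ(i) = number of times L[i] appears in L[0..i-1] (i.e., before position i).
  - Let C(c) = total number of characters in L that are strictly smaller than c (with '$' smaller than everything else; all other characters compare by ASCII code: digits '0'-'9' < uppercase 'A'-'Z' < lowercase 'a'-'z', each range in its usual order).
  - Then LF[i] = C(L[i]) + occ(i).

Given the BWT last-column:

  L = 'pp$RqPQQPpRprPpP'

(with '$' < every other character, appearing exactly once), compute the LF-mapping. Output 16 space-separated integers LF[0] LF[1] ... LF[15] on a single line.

Answer: 9 10 0 7 14 1 5 6 2 11 8 12 15 3 13 4

Derivation:
Char counts: '$':1, 'P':4, 'Q':2, 'R':2, 'p':5, 'q':1, 'r':1
C (first-col start): C('$')=0, C('P')=1, C('Q')=5, C('R')=7, C('p')=9, C('q')=14, C('r')=15
L[0]='p': occ=0, LF[0]=C('p')+0=9+0=9
L[1]='p': occ=1, LF[1]=C('p')+1=9+1=10
L[2]='$': occ=0, LF[2]=C('$')+0=0+0=0
L[3]='R': occ=0, LF[3]=C('R')+0=7+0=7
L[4]='q': occ=0, LF[4]=C('q')+0=14+0=14
L[5]='P': occ=0, LF[5]=C('P')+0=1+0=1
L[6]='Q': occ=0, LF[6]=C('Q')+0=5+0=5
L[7]='Q': occ=1, LF[7]=C('Q')+1=5+1=6
L[8]='P': occ=1, LF[8]=C('P')+1=1+1=2
L[9]='p': occ=2, LF[9]=C('p')+2=9+2=11
L[10]='R': occ=1, LF[10]=C('R')+1=7+1=8
L[11]='p': occ=3, LF[11]=C('p')+3=9+3=12
L[12]='r': occ=0, LF[12]=C('r')+0=15+0=15
L[13]='P': occ=2, LF[13]=C('P')+2=1+2=3
L[14]='p': occ=4, LF[14]=C('p')+4=9+4=13
L[15]='P': occ=3, LF[15]=C('P')+3=1+3=4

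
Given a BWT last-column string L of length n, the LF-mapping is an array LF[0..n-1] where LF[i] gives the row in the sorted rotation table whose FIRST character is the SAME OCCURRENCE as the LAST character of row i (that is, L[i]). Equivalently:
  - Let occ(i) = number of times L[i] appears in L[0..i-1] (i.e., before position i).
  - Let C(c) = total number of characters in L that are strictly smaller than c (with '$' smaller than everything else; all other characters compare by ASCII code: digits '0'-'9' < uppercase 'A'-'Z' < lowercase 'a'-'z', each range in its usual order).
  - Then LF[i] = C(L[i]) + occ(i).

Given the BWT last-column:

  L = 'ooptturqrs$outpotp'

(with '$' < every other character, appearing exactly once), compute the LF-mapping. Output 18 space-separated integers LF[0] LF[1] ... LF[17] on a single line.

Answer: 1 2 5 12 13 16 9 8 10 11 0 3 17 14 6 4 15 7

Derivation:
Char counts: '$':1, 'o':4, 'p':3, 'q':1, 'r':2, 's':1, 't':4, 'u':2
C (first-col start): C('$')=0, C('o')=1, C('p')=5, C('q')=8, C('r')=9, C('s')=11, C('t')=12, C('u')=16
L[0]='o': occ=0, LF[0]=C('o')+0=1+0=1
L[1]='o': occ=1, LF[1]=C('o')+1=1+1=2
L[2]='p': occ=0, LF[2]=C('p')+0=5+0=5
L[3]='t': occ=0, LF[3]=C('t')+0=12+0=12
L[4]='t': occ=1, LF[4]=C('t')+1=12+1=13
L[5]='u': occ=0, LF[5]=C('u')+0=16+0=16
L[6]='r': occ=0, LF[6]=C('r')+0=9+0=9
L[7]='q': occ=0, LF[7]=C('q')+0=8+0=8
L[8]='r': occ=1, LF[8]=C('r')+1=9+1=10
L[9]='s': occ=0, LF[9]=C('s')+0=11+0=11
L[10]='$': occ=0, LF[10]=C('$')+0=0+0=0
L[11]='o': occ=2, LF[11]=C('o')+2=1+2=3
L[12]='u': occ=1, LF[12]=C('u')+1=16+1=17
L[13]='t': occ=2, LF[13]=C('t')+2=12+2=14
L[14]='p': occ=1, LF[14]=C('p')+1=5+1=6
L[15]='o': occ=3, LF[15]=C('o')+3=1+3=4
L[16]='t': occ=3, LF[16]=C('t')+3=12+3=15
L[17]='p': occ=2, LF[17]=C('p')+2=5+2=7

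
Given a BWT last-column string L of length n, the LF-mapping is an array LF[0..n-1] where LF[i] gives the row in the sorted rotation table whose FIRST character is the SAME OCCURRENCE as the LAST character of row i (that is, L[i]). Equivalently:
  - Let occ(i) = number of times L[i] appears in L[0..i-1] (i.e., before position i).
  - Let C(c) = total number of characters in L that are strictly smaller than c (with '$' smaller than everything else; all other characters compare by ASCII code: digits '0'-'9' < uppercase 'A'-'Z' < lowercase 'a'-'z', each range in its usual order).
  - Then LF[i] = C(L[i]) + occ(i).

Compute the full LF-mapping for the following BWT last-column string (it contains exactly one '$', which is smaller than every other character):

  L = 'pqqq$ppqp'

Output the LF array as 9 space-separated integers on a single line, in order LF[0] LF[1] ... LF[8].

Char counts: '$':1, 'p':4, 'q':4
C (first-col start): C('$')=0, C('p')=1, C('q')=5
L[0]='p': occ=0, LF[0]=C('p')+0=1+0=1
L[1]='q': occ=0, LF[1]=C('q')+0=5+0=5
L[2]='q': occ=1, LF[2]=C('q')+1=5+1=6
L[3]='q': occ=2, LF[3]=C('q')+2=5+2=7
L[4]='$': occ=0, LF[4]=C('$')+0=0+0=0
L[5]='p': occ=1, LF[5]=C('p')+1=1+1=2
L[6]='p': occ=2, LF[6]=C('p')+2=1+2=3
L[7]='q': occ=3, LF[7]=C('q')+3=5+3=8
L[8]='p': occ=3, LF[8]=C('p')+3=1+3=4

Answer: 1 5 6 7 0 2 3 8 4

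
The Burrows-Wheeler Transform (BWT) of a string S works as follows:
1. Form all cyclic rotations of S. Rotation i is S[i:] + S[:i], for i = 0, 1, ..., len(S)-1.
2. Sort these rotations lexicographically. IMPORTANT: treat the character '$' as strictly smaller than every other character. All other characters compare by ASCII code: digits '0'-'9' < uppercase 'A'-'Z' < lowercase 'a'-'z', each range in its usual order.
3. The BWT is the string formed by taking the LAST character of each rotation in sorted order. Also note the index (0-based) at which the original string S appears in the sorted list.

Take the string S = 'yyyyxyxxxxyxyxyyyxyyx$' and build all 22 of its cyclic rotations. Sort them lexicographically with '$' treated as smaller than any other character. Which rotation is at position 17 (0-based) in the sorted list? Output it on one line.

Answer: yyxyxxxxyxyxyyyxyyx$yy

Derivation:
All 22 rotations (rotation i = S[i:]+S[:i]):
  rot[0] = yyyyxyxxxxyxyxyyyxyyx$
  rot[1] = yyyxyxxxxyxyxyyyxyyx$y
  rot[2] = yyxyxxxxyxyxyyyxyyx$yy
  rot[3] = yxyxxxxyxyxyyyxyyx$yyy
  rot[4] = xyxxxxyxyxyyyxyyx$yyyy
  rot[5] = yxxxxyxyxyyyxyyx$yyyyx
  rot[6] = xxxxyxyxyyyxyyx$yyyyxy
  rot[7] = xxxyxyxyyyxyyx$yyyyxyx
  rot[8] = xxyxyxyyyxyyx$yyyyxyxx
  rot[9] = xyxyxyyyxyyx$yyyyxyxxx
  rot[10] = yxyxyyyxyyx$yyyyxyxxxx
  rot[11] = xyxyyyxyyx$yyyyxyxxxxy
  rot[12] = yxyyyxyyx$yyyyxyxxxxyx
  rot[13] = xyyyxyyx$yyyyxyxxxxyxy
  rot[14] = yyyxyyx$yyyyxyxxxxyxyx
  rot[15] = yyxyyx$yyyyxyxxxxyxyxy
  rot[16] = yxyyx$yyyyxyxxxxyxyxyy
  rot[17] = xyyx$yyyyxyxxxxyxyxyyy
  rot[18] = yyx$yyyyxyxxxxyxyxyyyx
  rot[19] = yx$yyyyxyxxxxyxyxyyyxy
  rot[20] = x$yyyyxyxxxxyxyxyyyxyy
  rot[21] = $yyyyxyxxxxyxyxyyyxyyx
Sorted (with $ < everything):
  sorted[0] = $yyyyxyxxxxyxyxyyyxyyx
  sorted[1] = x$yyyyxyxxxxyxyxyyyxyy
  sorted[2] = xxxxyxyxyyyxyyx$yyyyxy
  sorted[3] = xxxyxyxyyyxyyx$yyyyxyx
  sorted[4] = xxyxyxyyyxyyx$yyyyxyxx
  sorted[5] = xyxxxxyxyxyyyxyyx$yyyy
  sorted[6] = xyxyxyyyxyyx$yyyyxyxxx
  sorted[7] = xyxyyyxyyx$yyyyxyxxxxy
  sorted[8] = xyyx$yyyyxyxxxxyxyxyyy
  sorted[9] = xyyyxyyx$yyyyxyxxxxyxy
  sorted[10] = yx$yyyyxyxxxxyxyxyyyxy
  sorted[11] = yxxxxyxyxyyyxyyx$yyyyx
  sorted[12] = yxyxxxxyxyxyyyxyyx$yyy
  sorted[13] = yxyxyyyxyyx$yyyyxyxxxx
  sorted[14] = yxyyx$yyyyxyxxxxyxyxyy
  sorted[15] = yxyyyxyyx$yyyyxyxxxxyx
  sorted[16] = yyx$yyyyxyxxxxyxyxyyyx
  sorted[17] = yyxyxxxxyxyxyyyxyyx$yy
  sorted[18] = yyxyyx$yyyyxyxxxxyxyxy
  sorted[19] = yyyxyxxxxyxyxyyyxyyx$y
  sorted[20] = yyyxyyx$yyyyxyxxxxyxyx
  sorted[21] = yyyyxyxxxxyxyxyyyxyyx$
sorted[17] = yyxyxxxxyxyxyyyxyyx$yy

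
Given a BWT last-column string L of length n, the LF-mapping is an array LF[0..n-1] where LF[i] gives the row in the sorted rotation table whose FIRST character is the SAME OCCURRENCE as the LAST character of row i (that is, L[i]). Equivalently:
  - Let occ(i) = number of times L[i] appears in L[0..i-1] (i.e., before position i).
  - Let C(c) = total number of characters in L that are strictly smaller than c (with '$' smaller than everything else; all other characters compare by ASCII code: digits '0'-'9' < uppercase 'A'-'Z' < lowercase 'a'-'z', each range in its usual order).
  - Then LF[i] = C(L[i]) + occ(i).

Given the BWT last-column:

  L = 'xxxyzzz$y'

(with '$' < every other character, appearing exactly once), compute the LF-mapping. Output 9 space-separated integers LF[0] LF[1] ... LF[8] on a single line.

Answer: 1 2 3 4 6 7 8 0 5

Derivation:
Char counts: '$':1, 'x':3, 'y':2, 'z':3
C (first-col start): C('$')=0, C('x')=1, C('y')=4, C('z')=6
L[0]='x': occ=0, LF[0]=C('x')+0=1+0=1
L[1]='x': occ=1, LF[1]=C('x')+1=1+1=2
L[2]='x': occ=2, LF[2]=C('x')+2=1+2=3
L[3]='y': occ=0, LF[3]=C('y')+0=4+0=4
L[4]='z': occ=0, LF[4]=C('z')+0=6+0=6
L[5]='z': occ=1, LF[5]=C('z')+1=6+1=7
L[6]='z': occ=2, LF[6]=C('z')+2=6+2=8
L[7]='$': occ=0, LF[7]=C('$')+0=0+0=0
L[8]='y': occ=1, LF[8]=C('y')+1=4+1=5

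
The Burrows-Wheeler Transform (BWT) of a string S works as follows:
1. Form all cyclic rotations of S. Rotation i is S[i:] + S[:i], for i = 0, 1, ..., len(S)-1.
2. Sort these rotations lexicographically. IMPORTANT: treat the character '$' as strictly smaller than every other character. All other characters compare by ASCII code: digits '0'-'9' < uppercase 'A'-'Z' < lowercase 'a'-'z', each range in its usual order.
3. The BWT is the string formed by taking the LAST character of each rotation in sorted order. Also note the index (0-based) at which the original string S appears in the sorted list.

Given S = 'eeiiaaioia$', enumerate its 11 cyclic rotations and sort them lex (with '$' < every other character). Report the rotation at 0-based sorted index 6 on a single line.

Answer: ia$eeiiaaio

Derivation:
All 11 rotations (rotation i = S[i:]+S[:i]):
  rot[0] = eeiiaaioia$
  rot[1] = eiiaaioia$e
  rot[2] = iiaaioia$ee
  rot[3] = iaaioia$eei
  rot[4] = aaioia$eeii
  rot[5] = aioia$eeiia
  rot[6] = ioia$eeiiaa
  rot[7] = oia$eeiiaai
  rot[8] = ia$eeiiaaio
  rot[9] = a$eeiiaaioi
  rot[10] = $eeiiaaioia
Sorted (with $ < everything):
  sorted[0] = $eeiiaaioia
  sorted[1] = a$eeiiaaioi
  sorted[2] = aaioia$eeii
  sorted[3] = aioia$eeiia
  sorted[4] = eeiiaaioia$
  sorted[5] = eiiaaioia$e
  sorted[6] = ia$eeiiaaio
  sorted[7] = iaaioia$eei
  sorted[8] = iiaaioia$ee
  sorted[9] = ioia$eeiiaa
  sorted[10] = oia$eeiiaai
sorted[6] = ia$eeiiaaio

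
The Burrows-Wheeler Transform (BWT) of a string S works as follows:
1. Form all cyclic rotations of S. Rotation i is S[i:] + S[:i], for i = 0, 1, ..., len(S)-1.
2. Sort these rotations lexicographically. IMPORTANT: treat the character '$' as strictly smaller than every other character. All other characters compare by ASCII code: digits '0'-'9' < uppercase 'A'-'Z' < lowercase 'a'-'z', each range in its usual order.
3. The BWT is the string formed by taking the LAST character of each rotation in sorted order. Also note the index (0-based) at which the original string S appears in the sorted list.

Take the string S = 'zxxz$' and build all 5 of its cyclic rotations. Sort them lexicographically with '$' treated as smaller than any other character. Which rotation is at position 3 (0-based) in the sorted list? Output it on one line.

Answer: z$zxx

Derivation:
All 5 rotations (rotation i = S[i:]+S[:i]):
  rot[0] = zxxz$
  rot[1] = xxz$z
  rot[2] = xz$zx
  rot[3] = z$zxx
  rot[4] = $zxxz
Sorted (with $ < everything):
  sorted[0] = $zxxz
  sorted[1] = xxz$z
  sorted[2] = xz$zx
  sorted[3] = z$zxx
  sorted[4] = zxxz$
sorted[3] = z$zxx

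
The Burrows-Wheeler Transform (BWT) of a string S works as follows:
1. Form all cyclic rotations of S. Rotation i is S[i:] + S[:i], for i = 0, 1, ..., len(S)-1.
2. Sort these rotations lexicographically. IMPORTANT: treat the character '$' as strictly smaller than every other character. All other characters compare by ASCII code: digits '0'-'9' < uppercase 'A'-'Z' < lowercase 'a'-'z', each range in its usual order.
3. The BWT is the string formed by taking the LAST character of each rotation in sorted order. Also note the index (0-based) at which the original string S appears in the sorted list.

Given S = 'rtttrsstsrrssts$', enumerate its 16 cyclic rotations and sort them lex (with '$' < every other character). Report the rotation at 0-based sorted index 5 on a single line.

All 16 rotations (rotation i = S[i:]+S[:i]):
  rot[0] = rtttrsstsrrssts$
  rot[1] = tttrsstsrrssts$r
  rot[2] = ttrsstsrrssts$rt
  rot[3] = trsstsrrssts$rtt
  rot[4] = rsstsrrssts$rttt
  rot[5] = sstsrrssts$rtttr
  rot[6] = stsrrssts$rtttrs
  rot[7] = tsrrssts$rtttrss
  rot[8] = srrssts$rtttrsst
  rot[9] = rrssts$rtttrssts
  rot[10] = rssts$rtttrsstsr
  rot[11] = ssts$rtttrsstsrr
  rot[12] = sts$rtttrsstsrrs
  rot[13] = ts$rtttrsstsrrss
  rot[14] = s$rtttrsstsrrsst
  rot[15] = $rtttrsstsrrssts
Sorted (with $ < everything):
  sorted[0] = $rtttrsstsrrssts
  sorted[1] = rrssts$rtttrssts
  sorted[2] = rssts$rtttrsstsr
  sorted[3] = rsstsrrssts$rttt
  sorted[4] = rtttrsstsrrssts$
  sorted[5] = s$rtttrsstsrrsst
  sorted[6] = srrssts$rtttrsst
  sorted[7] = ssts$rtttrsstsrr
  sorted[8] = sstsrrssts$rtttr
  sorted[9] = sts$rtttrsstsrrs
  sorted[10] = stsrrssts$rtttrs
  sorted[11] = trsstsrrssts$rtt
  sorted[12] = ts$rtttrsstsrrss
  sorted[13] = tsrrssts$rtttrss
  sorted[14] = ttrsstsrrssts$rt
  sorted[15] = tttrsstsrrssts$r
sorted[5] = s$rtttrsstsrrsst

Answer: s$rtttrsstsrrsst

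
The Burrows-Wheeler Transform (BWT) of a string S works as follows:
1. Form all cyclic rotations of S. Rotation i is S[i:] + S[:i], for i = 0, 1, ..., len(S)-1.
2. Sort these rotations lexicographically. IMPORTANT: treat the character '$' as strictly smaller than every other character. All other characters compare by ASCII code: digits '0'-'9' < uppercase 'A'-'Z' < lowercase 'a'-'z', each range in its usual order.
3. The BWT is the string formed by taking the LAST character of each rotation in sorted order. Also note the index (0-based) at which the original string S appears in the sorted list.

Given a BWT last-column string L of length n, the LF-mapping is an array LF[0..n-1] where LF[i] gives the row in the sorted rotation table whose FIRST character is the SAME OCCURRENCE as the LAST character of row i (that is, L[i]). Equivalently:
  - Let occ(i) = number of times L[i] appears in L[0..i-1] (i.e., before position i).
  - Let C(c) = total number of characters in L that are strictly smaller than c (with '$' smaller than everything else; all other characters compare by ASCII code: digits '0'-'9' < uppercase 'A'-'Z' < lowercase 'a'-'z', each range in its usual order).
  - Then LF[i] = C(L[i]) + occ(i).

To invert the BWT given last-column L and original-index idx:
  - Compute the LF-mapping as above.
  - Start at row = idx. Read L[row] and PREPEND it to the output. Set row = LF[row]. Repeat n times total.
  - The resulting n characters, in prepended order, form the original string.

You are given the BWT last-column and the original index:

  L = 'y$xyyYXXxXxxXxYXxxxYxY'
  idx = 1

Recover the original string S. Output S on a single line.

LF mapping: 19 0 10 20 21 6 1 2 11 3 12 13 4 14 7 5 15 16 17 8 18 9
Walk LF starting at row 1, prepending L[row]:
  step 1: row=1, L[1]='$', prepend. Next row=LF[1]=0
  step 2: row=0, L[0]='y', prepend. Next row=LF[0]=19
  step 3: row=19, L[19]='Y', prepend. Next row=LF[19]=8
  step 4: row=8, L[8]='x', prepend. Next row=LF[8]=11
  step 5: row=11, L[11]='x', prepend. Next row=LF[11]=13
  step 6: row=13, L[13]='x', prepend. Next row=LF[13]=14
  step 7: row=14, L[14]='Y', prepend. Next row=LF[14]=7
  step 8: row=7, L[7]='X', prepend. Next row=LF[7]=2
  step 9: row=2, L[2]='x', prepend. Next row=LF[2]=10
  step 10: row=10, L[10]='x', prepend. Next row=LF[10]=12
  step 11: row=12, L[12]='X', prepend. Next row=LF[12]=4
  step 12: row=4, L[4]='y', prepend. Next row=LF[4]=21
  step 13: row=21, L[21]='Y', prepend. Next row=LF[21]=9
  step 14: row=9, L[9]='X', prepend. Next row=LF[9]=3
  step 15: row=3, L[3]='y', prepend. Next row=LF[3]=20
  step 16: row=20, L[20]='x', prepend. Next row=LF[20]=18
  step 17: row=18, L[18]='x', prepend. Next row=LF[18]=17
  step 18: row=17, L[17]='x', prepend. Next row=LF[17]=16
  step 19: row=16, L[16]='x', prepend. Next row=LF[16]=15
  step 20: row=15, L[15]='X', prepend. Next row=LF[15]=5
  step 21: row=5, L[5]='Y', prepend. Next row=LF[5]=6
  step 22: row=6, L[6]='X', prepend. Next row=LF[6]=1
Reversed output: XYXxxxxyXYyXxxXYxxxYy$

Answer: XYXxxxxyXYyXxxXYxxxYy$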